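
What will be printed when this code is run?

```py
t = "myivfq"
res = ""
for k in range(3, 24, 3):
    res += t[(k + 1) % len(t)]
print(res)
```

fyfyfyf

k=3: add t[4]='f' → 'f'
k=6: add t[1]='y' → 'fy'
k=9: add t[4]='f' → 'fyf'
k=12: add t[1]='y' → 'fyfy'
k=15: add t[4]='f' → 'fyfyf'
k=18: add t[1]='y' → 'fyfyfy'
k=21: add t[4]='f' → 'fyfyfyf'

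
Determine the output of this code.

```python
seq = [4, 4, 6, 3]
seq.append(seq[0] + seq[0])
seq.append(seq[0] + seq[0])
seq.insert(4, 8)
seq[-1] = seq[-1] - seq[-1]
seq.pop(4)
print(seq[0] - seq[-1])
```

4

append seq[0]+seq[0] = 4+4 = 8 → [4, 4, 6, 3, 8]
append seq[0]+seq[0] = 4+4 = 8 → [4, 4, 6, 3, 8, 8]
insert 8 at 4 → [4, 4, 6, 3, 8, 8, 8]
seq[-1] = seq[-1]-seq[-1] = 8-8 = 0 → [4, 4, 6, 3, 8, 8, 0]
pop(4) removes 8 → [4, 4, 6, 3, 8, 0]
seq[0]-seq[-1] = 4-0 = 4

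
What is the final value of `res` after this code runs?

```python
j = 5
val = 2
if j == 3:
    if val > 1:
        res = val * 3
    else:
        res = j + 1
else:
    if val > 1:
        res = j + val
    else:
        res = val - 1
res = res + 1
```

j=5, val=2
j == 3 is False; val > 1 is True
→ res = j + val = 7
res = 7+1 = 8

8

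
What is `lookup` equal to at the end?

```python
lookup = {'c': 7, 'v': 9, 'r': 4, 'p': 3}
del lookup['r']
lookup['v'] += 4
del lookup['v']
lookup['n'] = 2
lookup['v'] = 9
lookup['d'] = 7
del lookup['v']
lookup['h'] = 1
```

del 'r' → {'c': 7, 'v': 9, 'p': 3}
lookup['v'] = 9+4 = 13 → {'c': 7, 'v': 13, 'p': 3}
del 'v' → {'c': 7, 'p': 3}
lookup['n'] = 2 → {'c': 7, 'p': 3, 'n': 2}
lookup['v'] = 9 → {'c': 7, 'p': 3, 'n': 2, 'v': 9}
lookup['d'] = 7 → {'c': 7, 'p': 3, 'n': 2, 'v': 9, 'd': 7}
del 'v' → {'c': 7, 'p': 3, 'n': 2, 'd': 7}
lookup['h'] = 1 → {'c': 7, 'p': 3, 'n': 2, 'd': 7, 'h': 1}

{'c': 7, 'p': 3, 'n': 2, 'd': 7, 'h': 1}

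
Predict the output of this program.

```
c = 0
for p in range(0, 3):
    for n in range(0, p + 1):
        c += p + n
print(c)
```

p=0,n=0: c = 0+0 = 0
p=1,n=0: c = 0+1 = 1
p=1,n=1: c = 1+2 = 3
p=2,n=0: c = 3+2 = 5
p=2,n=1: c = 5+3 = 8
p=2,n=2: c = 8+4 = 12

12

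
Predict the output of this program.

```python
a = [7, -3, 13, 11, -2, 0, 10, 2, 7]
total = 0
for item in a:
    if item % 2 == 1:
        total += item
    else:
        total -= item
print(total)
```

25

item=7: odd, total = 0+7 = 7
item=-3: odd, total = 7+(-3) = 4
item=13: odd, total = 4+13 = 17
item=11: odd, total = 17+11 = 28
item=-2: not odd, total = 28-(-2) = 30
item=0: not odd, total = 30-0 = 30
item=10: not odd, total = 30-10 = 20
item=2: not odd, total = 20-2 = 18
item=7: odd, total = 18+7 = 25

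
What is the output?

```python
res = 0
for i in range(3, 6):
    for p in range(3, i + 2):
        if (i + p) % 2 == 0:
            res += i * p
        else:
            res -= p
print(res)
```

i=3,p=3: even sum, res = 0+9 = 9
i=3,p=4: odd sum, res = 9-4 = 5
i=4,p=3: odd sum, res = 5-3 = 2
i=4,p=4: even sum, res = 2+16 = 18
i=4,p=5: odd sum, res = 18-5 = 13
i=5,p=3: even sum, res = 13+15 = 28
i=5,p=4: odd sum, res = 28-4 = 24
i=5,p=5: even sum, res = 24+25 = 49
i=5,p=6: odd sum, res = 49-6 = 43

43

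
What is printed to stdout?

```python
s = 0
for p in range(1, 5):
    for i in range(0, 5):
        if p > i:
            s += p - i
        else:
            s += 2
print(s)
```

p=1,i=0: 1>0, s = 0+1 = 1
p=1,i=1: not 1>1, s = 1+2 = 3
p=1,i=2: not 1>2, s = 3+2 = 5
p=1,i=3: not 1>3, s = 5+2 = 7
p=1,i=4: not 1>4, s = 7+2 = 9
p=2,i=0: 2>0, s = 9+2 = 11
p=2,i=1: 2>1, s = 11+1 = 12
p=2,i=2: not 2>2, s = 12+2 = 14
p=2,i=3: not 2>3, s = 14+2 = 16
p=2,i=4: not 2>4, s = 16+2 = 18
p=3,i=0: 3>0, s = 18+3 = 21
p=3,i=1: 3>1, s = 21+2 = 23
p=3,i=2: 3>2, s = 23+1 = 24
p=3,i=3: not 3>3, s = 24+2 = 26
p=3,i=4: not 3>4, s = 26+2 = 28
p=4,i=0: 4>0, s = 28+4 = 32
p=4,i=1: 4>1, s = 32+3 = 35
p=4,i=2: 4>2, s = 35+2 = 37
p=4,i=3: 4>3, s = 37+1 = 38
p=4,i=4: not 4>4, s = 38+2 = 40

40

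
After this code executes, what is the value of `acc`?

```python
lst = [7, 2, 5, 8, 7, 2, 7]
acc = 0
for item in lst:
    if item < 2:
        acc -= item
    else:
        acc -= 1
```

-7

item=7: not <2, acc = 0-1 = -1
item=2: not <2, acc = (-1)-1 = -2
item=5: not <2, acc = (-2)-1 = -3
item=8: not <2, acc = (-3)-1 = -4
item=7: not <2, acc = (-4)-1 = -5
item=2: not <2, acc = (-5)-1 = -6
item=7: not <2, acc = (-6)-1 = -7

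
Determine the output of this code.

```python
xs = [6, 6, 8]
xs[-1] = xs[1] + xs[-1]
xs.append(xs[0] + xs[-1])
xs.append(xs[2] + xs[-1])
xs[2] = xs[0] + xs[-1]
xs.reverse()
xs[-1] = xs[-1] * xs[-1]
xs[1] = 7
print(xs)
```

[34, 7, 40, 6, 36]

xs[-1] = xs[1]+xs[-1] = 6+8 = 14 → [6, 6, 14]
append xs[0]+xs[-1] = 6+14 = 20 → [6, 6, 14, 20]
append xs[2]+xs[-1] = 14+20 = 34 → [6, 6, 14, 20, 34]
xs[2] = xs[0]+xs[-1] = 6+34 = 40 → [6, 6, 40, 20, 34]
reverse → [34, 20, 40, 6, 6]
xs[-1] = xs[-1]*xs[-1] = 6*6 = 36 → [34, 20, 40, 6, 36]
xs[1] = 7 → [34, 7, 40, 6, 36]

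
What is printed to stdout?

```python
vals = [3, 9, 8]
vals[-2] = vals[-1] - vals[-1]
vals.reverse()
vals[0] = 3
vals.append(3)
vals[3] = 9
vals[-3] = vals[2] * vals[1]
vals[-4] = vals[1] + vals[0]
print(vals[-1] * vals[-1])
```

81

vals[-2] = vals[-1]-vals[-1] = 8-8 = 0 → [3, 0, 8]
reverse → [8, 0, 3]
vals[0] = 3 → [3, 0, 3]
append 3 → [3, 0, 3, 3]
vals[3] = 9 → [3, 0, 3, 9]
vals[-3] = vals[2]*vals[1] = 3*0 = 0 → [3, 0, 3, 9]
vals[-4] = vals[1]+vals[0] = 0+3 = 3 → [3, 0, 3, 9]
vals[-1]*vals[-1] = 9*9 = 81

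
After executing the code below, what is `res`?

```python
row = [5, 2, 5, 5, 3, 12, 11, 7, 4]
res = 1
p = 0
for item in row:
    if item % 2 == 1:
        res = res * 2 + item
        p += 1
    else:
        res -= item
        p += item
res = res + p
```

item=5: odd, res = 1*2+5 = 7; p=1
item=2: not odd, res = 7-2 = 5; p=3
item=5: odd, res = 5*2+5 = 15; p=4
item=5: odd, res = 15*2+5 = 35; p=5
item=3: odd, res = 35*2+3 = 73; p=6
item=12: not odd, res = 73-12 = 61; p=18
item=11: odd, res = 61*2+11 = 133; p=19
item=7: odd, res = 133*2+7 = 273; p=20
item=4: not odd, res = 273-4 = 269; p=24
res+p = 269+24 = 293

293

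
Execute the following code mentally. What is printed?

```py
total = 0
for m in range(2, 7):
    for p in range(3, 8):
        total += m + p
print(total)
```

225

m=2,p=3: total = 0+5 = 5
m=2,p=4: total = 5+6 = 11
m=2,p=5: total = 11+7 = 18
m=2,p=6: total = 18+8 = 26
m=2,p=7: total = 26+9 = 35
m=3,p=3: total = 35+6 = 41
m=3,p=4: total = 41+7 = 48
m=3,p=5: total = 48+8 = 56
m=3,p=6: total = 56+9 = 65
m=3,p=7: total = 65+10 = 75
m=4,p=3: total = 75+7 = 82
m=4,p=4: total = 82+8 = 90
m=4,p=5: total = 90+9 = 99
m=4,p=6: total = 99+10 = 109
m=4,p=7: total = 109+11 = 120
m=5,p=3: total = 120+8 = 128
m=5,p=4: total = 128+9 = 137
m=5,p=5: total = 137+10 = 147
m=5,p=6: total = 147+11 = 158
m=5,p=7: total = 158+12 = 170
m=6,p=3: total = 170+9 = 179
m=6,p=4: total = 179+10 = 189
m=6,p=5: total = 189+11 = 200
m=6,p=6: total = 200+12 = 212
m=6,p=7: total = 212+13 = 225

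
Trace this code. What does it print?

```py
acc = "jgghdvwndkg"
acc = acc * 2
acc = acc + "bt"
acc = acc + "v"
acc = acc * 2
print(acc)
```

repeat ×2 → 'jgghdvwndkgjgghdvwndkg'
+ 'bt' → 'jgghdvwndkgjgghdvwndkgbt'
+ 'v' → 'jgghdvwndkgjgghdvwndkgbtv'
repeat ×2 → 'jgghdvwndkgjgghdvwndkgbtvjgghdvwndkgjgghdvwndkgbtv'

jgghdvwndkgjgghdvwndkgbtvjgghdvwndkgjgghdvwndkgbtv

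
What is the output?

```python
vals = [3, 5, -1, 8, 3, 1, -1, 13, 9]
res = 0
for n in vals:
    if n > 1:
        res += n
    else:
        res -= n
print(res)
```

n=3: >1, res = 0+3 = 3
n=5: >1, res = 3+5 = 8
n=-1: not >1, res = 8-(-1) = 9
n=8: >1, res = 9+8 = 17
n=3: >1, res = 17+3 = 20
n=1: not >1, res = 20-1 = 19
n=-1: not >1, res = 19-(-1) = 20
n=13: >1, res = 20+13 = 33
n=9: >1, res = 33+9 = 42

42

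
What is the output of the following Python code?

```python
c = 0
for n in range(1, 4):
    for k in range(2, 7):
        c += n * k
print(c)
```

120

n=1,k=2: c = 0+2 = 2
n=1,k=3: c = 2+3 = 5
n=1,k=4: c = 5+4 = 9
n=1,k=5: c = 9+5 = 14
n=1,k=6: c = 14+6 = 20
n=2,k=2: c = 20+4 = 24
n=2,k=3: c = 24+6 = 30
n=2,k=4: c = 30+8 = 38
n=2,k=5: c = 38+10 = 48
n=2,k=6: c = 48+12 = 60
n=3,k=2: c = 60+6 = 66
n=3,k=3: c = 66+9 = 75
n=3,k=4: c = 75+12 = 87
n=3,k=5: c = 87+15 = 102
n=3,k=6: c = 102+18 = 120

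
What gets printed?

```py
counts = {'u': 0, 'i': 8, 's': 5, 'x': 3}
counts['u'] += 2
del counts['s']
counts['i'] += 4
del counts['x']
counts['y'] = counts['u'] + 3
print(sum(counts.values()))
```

19

counts['u'] = 0+2 = 2 → {'u': 2, 'i': 8, 's': 5, 'x': 3}
del 's' → {'u': 2, 'i': 8, 'x': 3}
counts['i'] = 8+4 = 12 → {'u': 2, 'i': 12, 'x': 3}
del 'x' → {'u': 2, 'i': 12}
counts['y'] = counts['u']+3 = 5 → {'u': 2, 'i': 12, 'y': 5}
sum of values = 19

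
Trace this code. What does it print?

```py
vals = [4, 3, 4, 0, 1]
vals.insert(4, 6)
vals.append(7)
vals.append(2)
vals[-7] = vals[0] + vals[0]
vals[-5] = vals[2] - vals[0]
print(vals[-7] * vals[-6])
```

insert 6 at 4 → [4, 3, 4, 0, 6, 1]
append 7 → [4, 3, 4, 0, 6, 1, 7]
append 2 → [4, 3, 4, 0, 6, 1, 7, 2]
vals[-7] = vals[0]+vals[0] = 4+4 = 8 → [4, 8, 4, 0, 6, 1, 7, 2]
vals[-5] = vals[2]-vals[0] = 4-4 = 0 → [4, 8, 4, 0, 6, 1, 7, 2]
vals[-7]*vals[-6] = 8*4 = 32

32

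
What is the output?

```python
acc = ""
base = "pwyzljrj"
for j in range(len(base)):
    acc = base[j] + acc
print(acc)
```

jrjlzywp

j=0: prepend 'p' → 'p'
j=1: prepend 'w' → 'wp'
j=2: prepend 'y' → 'ywp'
j=3: prepend 'z' → 'zywp'
j=4: prepend 'l' → 'lzywp'
j=5: prepend 'j' → 'jlzywp'
j=6: prepend 'r' → 'rjlzywp'
j=7: prepend 'j' → 'jrjlzywp'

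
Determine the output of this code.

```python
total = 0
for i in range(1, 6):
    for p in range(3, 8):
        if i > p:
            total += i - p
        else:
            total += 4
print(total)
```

92

i=1,p=3: not 1>3, total = 0+4 = 4
i=1,p=4: not 1>4, total = 4+4 = 8
i=1,p=5: not 1>5, total = 8+4 = 12
i=1,p=6: not 1>6, total = 12+4 = 16
i=1,p=7: not 1>7, total = 16+4 = 20
i=2,p=3: not 2>3, total = 20+4 = 24
i=2,p=4: not 2>4, total = 24+4 = 28
i=2,p=5: not 2>5, total = 28+4 = 32
i=2,p=6: not 2>6, total = 32+4 = 36
i=2,p=7: not 2>7, total = 36+4 = 40
i=3,p=3: not 3>3, total = 40+4 = 44
i=3,p=4: not 3>4, total = 44+4 = 48
i=3,p=5: not 3>5, total = 48+4 = 52
i=3,p=6: not 3>6, total = 52+4 = 56
i=3,p=7: not 3>7, total = 56+4 = 60
i=4,p=3: 4>3, total = 60+1 = 61
i=4,p=4: not 4>4, total = 61+4 = 65
i=4,p=5: not 4>5, total = 65+4 = 69
i=4,p=6: not 4>6, total = 69+4 = 73
i=4,p=7: not 4>7, total = 73+4 = 77
i=5,p=3: 5>3, total = 77+2 = 79
i=5,p=4: 5>4, total = 79+1 = 80
i=5,p=5: not 5>5, total = 80+4 = 84
i=5,p=6: not 5>6, total = 84+4 = 88
i=5,p=7: not 5>7, total = 88+4 = 92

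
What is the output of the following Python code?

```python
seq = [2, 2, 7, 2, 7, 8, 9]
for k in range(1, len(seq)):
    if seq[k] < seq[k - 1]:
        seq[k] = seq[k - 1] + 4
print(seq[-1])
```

k=1: 2>=2, unchanged → [2, 2, 7, 2, 7, 8, 9]
k=2: 7>=2, unchanged → [2, 2, 7, 2, 7, 8, 9]
k=3: 2<7, seq[3] = 7+4 = 11 → [2, 2, 7, 11, 7, 8, 9]
k=4: 7<11, seq[4] = 11+4 = 15 → [2, 2, 7, 11, 15, 8, 9]
k=5: 8<15, seq[5] = 15+4 = 19 → [2, 2, 7, 11, 15, 19, 9]
k=6: 9<19, seq[6] = 19+4 = 23 → [2, 2, 7, 11, 15, 19, 23]

23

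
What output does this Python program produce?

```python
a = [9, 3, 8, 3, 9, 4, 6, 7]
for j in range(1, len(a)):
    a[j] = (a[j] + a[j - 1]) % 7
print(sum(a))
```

27

j=1: a[1] = (3+9)%7 = 5 → [9, 5, 8, 3, 9, 4, 6, 7]
j=2: a[2] = (8+5)%7 = 6 → [9, 5, 6, 3, 9, 4, 6, 7]
j=3: a[3] = (3+6)%7 = 2 → [9, 5, 6, 2, 9, 4, 6, 7]
j=4: a[4] = (9+2)%7 = 4 → [9, 5, 6, 2, 4, 4, 6, 7]
j=5: a[5] = (4+4)%7 = 1 → [9, 5, 6, 2, 4, 1, 6, 7]
j=6: a[6] = (6+1)%7 = 0 → [9, 5, 6, 2, 4, 1, 0, 7]
j=7: a[7] = (7+0)%7 = 0 → [9, 5, 6, 2, 4, 1, 0, 0]
sum = 27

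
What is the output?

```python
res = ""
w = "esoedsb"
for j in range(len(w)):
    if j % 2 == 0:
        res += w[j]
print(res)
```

j=0: add 'e' → 'e'
j=1: skip
j=2: add 'o' → 'eo'
j=3: skip
j=4: add 'd' → 'eod'
j=5: skip
j=6: add 'b' → 'eodb'

eodb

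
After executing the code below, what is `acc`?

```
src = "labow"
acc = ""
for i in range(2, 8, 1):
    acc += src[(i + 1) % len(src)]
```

'owlabo'

i=2: add src[3]='o' → 'o'
i=3: add src[4]='w' → 'ow'
i=4: add src[0]='l' → 'owl'
i=5: add src[1]='a' → 'owla'
i=6: add src[2]='b' → 'owlab'
i=7: add src[3]='o' → 'owlabo'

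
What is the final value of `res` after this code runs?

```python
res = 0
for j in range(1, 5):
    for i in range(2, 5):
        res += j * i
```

j=1,i=2: res = 0+2 = 2
j=1,i=3: res = 2+3 = 5
j=1,i=4: res = 5+4 = 9
j=2,i=2: res = 9+4 = 13
j=2,i=3: res = 13+6 = 19
j=2,i=4: res = 19+8 = 27
j=3,i=2: res = 27+6 = 33
j=3,i=3: res = 33+9 = 42
j=3,i=4: res = 42+12 = 54
j=4,i=2: res = 54+8 = 62
j=4,i=3: res = 62+12 = 74
j=4,i=4: res = 74+16 = 90

90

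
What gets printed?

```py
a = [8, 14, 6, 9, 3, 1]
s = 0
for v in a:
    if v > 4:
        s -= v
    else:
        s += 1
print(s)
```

v=8: >4, s = 0-8 = -8
v=14: >4, s = (-8)-14 = -22
v=6: >4, s = (-22)-6 = -28
v=9: >4, s = (-28)-9 = -37
v=3: not >4, s = (-37)+1 = -36
v=1: not >4, s = (-36)+1 = -35

-35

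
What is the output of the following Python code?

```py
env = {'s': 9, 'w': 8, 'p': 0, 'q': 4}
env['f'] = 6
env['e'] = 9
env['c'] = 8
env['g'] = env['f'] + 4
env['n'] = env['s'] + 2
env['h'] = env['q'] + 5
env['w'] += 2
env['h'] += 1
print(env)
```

env['f'] = 6 → {'s': 9, 'w': 8, 'p': 0, 'q': 4, 'f': 6}
env['e'] = 9 → {'s': 9, 'w': 8, 'p': 0, 'q': 4, 'f': 6, 'e': 9}
env['c'] = 8 → {'s': 9, 'w': 8, 'p': 0, 'q': 4, 'f': 6, 'e': 9, 'c': 8}
env['g'] = env['f']+4 = 10 → {'s': 9, 'w': 8, 'p': 0, 'q': 4, 'f': 6, 'e': 9, 'c': 8, 'g': 10}
env['n'] = env['s']+2 = 11 → {'s': 9, 'w': 8, 'p': 0, 'q': 4, 'f': 6, 'e': 9, 'c': 8, 'g': 10, 'n': 11}
env['h'] = env['q']+5 = 9 → {'s': 9, 'w': 8, 'p': 0, 'q': 4, 'f': 6, 'e': 9, 'c': 8, 'g': 10, 'n': 11, 'h': 9}
env['w'] = 8+2 = 10 → {'s': 9, 'w': 10, 'p': 0, 'q': 4, 'f': 6, 'e': 9, 'c': 8, 'g': 10, 'n': 11, 'h': 9}
env['h'] = 9+1 = 10 → {'s': 9, 'w': 10, 'p': 0, 'q': 4, 'f': 6, 'e': 9, 'c': 8, 'g': 10, 'n': 11, 'h': 10}

{'s': 9, 'w': 10, 'p': 0, 'q': 4, 'f': 6, 'e': 9, 'c': 8, 'g': 10, 'n': 11, 'h': 10}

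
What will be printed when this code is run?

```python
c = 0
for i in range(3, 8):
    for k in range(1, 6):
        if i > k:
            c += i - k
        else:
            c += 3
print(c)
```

72

i=3,k=1: 3>1, c = 0+2 = 2
i=3,k=2: 3>2, c = 2+1 = 3
i=3,k=3: not 3>3, c = 3+3 = 6
i=3,k=4: not 3>4, c = 6+3 = 9
i=3,k=5: not 3>5, c = 9+3 = 12
i=4,k=1: 4>1, c = 12+3 = 15
i=4,k=2: 4>2, c = 15+2 = 17
i=4,k=3: 4>3, c = 17+1 = 18
i=4,k=4: not 4>4, c = 18+3 = 21
i=4,k=5: not 4>5, c = 21+3 = 24
i=5,k=1: 5>1, c = 24+4 = 28
i=5,k=2: 5>2, c = 28+3 = 31
i=5,k=3: 5>3, c = 31+2 = 33
i=5,k=4: 5>4, c = 33+1 = 34
i=5,k=5: not 5>5, c = 34+3 = 37
i=6,k=1: 6>1, c = 37+5 = 42
i=6,k=2: 6>2, c = 42+4 = 46
i=6,k=3: 6>3, c = 46+3 = 49
i=6,k=4: 6>4, c = 49+2 = 51
i=6,k=5: 6>5, c = 51+1 = 52
i=7,k=1: 7>1, c = 52+6 = 58
i=7,k=2: 7>2, c = 58+5 = 63
i=7,k=3: 7>3, c = 63+4 = 67
i=7,k=4: 7>4, c = 67+3 = 70
i=7,k=5: 7>5, c = 70+2 = 72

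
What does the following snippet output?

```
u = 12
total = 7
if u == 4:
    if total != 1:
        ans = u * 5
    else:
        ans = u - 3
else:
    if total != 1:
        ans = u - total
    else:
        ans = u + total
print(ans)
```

u=12, total=7
u == 4 is False; total != 1 is True
→ ans = u - total = 5

5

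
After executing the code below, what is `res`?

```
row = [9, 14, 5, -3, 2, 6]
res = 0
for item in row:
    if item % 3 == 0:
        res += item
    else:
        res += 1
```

item=9: %3==0, res = 0+9 = 9
item=14: not %3==0, res = 9+1 = 10
item=5: not %3==0, res = 10+1 = 11
item=-3: %3==0, res = 11+(-3) = 8
item=2: not %3==0, res = 8+1 = 9
item=6: %3==0, res = 9+6 = 15

15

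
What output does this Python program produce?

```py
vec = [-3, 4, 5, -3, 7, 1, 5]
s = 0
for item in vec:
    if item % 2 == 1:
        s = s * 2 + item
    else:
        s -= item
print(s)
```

-133

item=-3: odd, s = 0*2+(-3) = -3
item=4: not odd, s = (-3)-4 = -7
item=5: odd, s = (-7)*2+5 = -9
item=-3: odd, s = (-9)*2+(-3) = -21
item=7: odd, s = (-21)*2+7 = -35
item=1: odd, s = (-35)*2+1 = -69
item=5: odd, s = (-69)*2+5 = -133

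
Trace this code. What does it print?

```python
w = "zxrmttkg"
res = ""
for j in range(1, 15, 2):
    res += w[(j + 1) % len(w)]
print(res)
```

rtkzrtk

j=1: add w[2]='r' → 'r'
j=3: add w[4]='t' → 'rt'
j=5: add w[6]='k' → 'rtk'
j=7: add w[0]='z' → 'rtkz'
j=9: add w[2]='r' → 'rtkzr'
j=11: add w[4]='t' → 'rtkzrt'
j=13: add w[6]='k' → 'rtkzrtk'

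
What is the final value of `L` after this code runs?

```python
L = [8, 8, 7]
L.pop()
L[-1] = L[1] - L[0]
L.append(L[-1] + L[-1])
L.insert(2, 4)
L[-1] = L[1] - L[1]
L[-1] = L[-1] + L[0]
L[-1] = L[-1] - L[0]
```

[8, 0, 4, 0]

pop() removes 7 → [8, 8]
L[-1] = L[1]-L[0] = 8-8 = 0 → [8, 0]
append L[-1]+L[-1] = 0+0 = 0 → [8, 0, 0]
insert 4 at 2 → [8, 0, 4, 0]
L[-1] = L[1]-L[1] = 0-0 = 0 → [8, 0, 4, 0]
L[-1] = L[-1]+L[0] = 0+8 = 8 → [8, 0, 4, 8]
L[-1] = L[-1]-L[0] = 8-8 = 0 → [8, 0, 4, 0]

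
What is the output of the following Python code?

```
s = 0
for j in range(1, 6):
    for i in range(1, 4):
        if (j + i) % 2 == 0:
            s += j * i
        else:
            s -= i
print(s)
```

34

j=1,i=1: even sum, s = 0+1 = 1
j=1,i=2: odd sum, s = 1-2 = -1
j=1,i=3: even sum, s = (-1)+3 = 2
j=2,i=1: odd sum, s = 2-1 = 1
j=2,i=2: even sum, s = 1+4 = 5
j=2,i=3: odd sum, s = 5-3 = 2
j=3,i=1: even sum, s = 2+3 = 5
j=3,i=2: odd sum, s = 5-2 = 3
j=3,i=3: even sum, s = 3+9 = 12
j=4,i=1: odd sum, s = 12-1 = 11
j=4,i=2: even sum, s = 11+8 = 19
j=4,i=3: odd sum, s = 19-3 = 16
j=5,i=1: even sum, s = 16+5 = 21
j=5,i=2: odd sum, s = 21-2 = 19
j=5,i=3: even sum, s = 19+15 = 34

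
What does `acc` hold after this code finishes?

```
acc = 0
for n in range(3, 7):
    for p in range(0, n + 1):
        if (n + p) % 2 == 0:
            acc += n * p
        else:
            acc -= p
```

132

n=3,p=0: odd sum, acc = 0-0 = 0
n=3,p=1: even sum, acc = 0+3 = 3
n=3,p=2: odd sum, acc = 3-2 = 1
n=3,p=3: even sum, acc = 1+9 = 10
n=4,p=0: even sum, acc = 10+0 = 10
n=4,p=1: odd sum, acc = 10-1 = 9
n=4,p=2: even sum, acc = 9+8 = 17
n=4,p=3: odd sum, acc = 17-3 = 14
n=4,p=4: even sum, acc = 14+16 = 30
n=5,p=0: odd sum, acc = 30-0 = 30
n=5,p=1: even sum, acc = 30+5 = 35
n=5,p=2: odd sum, acc = 35-2 = 33
n=5,p=3: even sum, acc = 33+15 = 48
n=5,p=4: odd sum, acc = 48-4 = 44
n=5,p=5: even sum, acc = 44+25 = 69
n=6,p=0: even sum, acc = 69+0 = 69
n=6,p=1: odd sum, acc = 69-1 = 68
n=6,p=2: even sum, acc = 68+12 = 80
n=6,p=3: odd sum, acc = 80-3 = 77
n=6,p=4: even sum, acc = 77+24 = 101
n=6,p=5: odd sum, acc = 101-5 = 96
n=6,p=6: even sum, acc = 96+36 = 132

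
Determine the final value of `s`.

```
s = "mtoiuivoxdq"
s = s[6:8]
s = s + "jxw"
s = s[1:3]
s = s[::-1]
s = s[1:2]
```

'o'

slice [6:8] → 'vo'
+ 'jxw' → 'vojxw'
slice [1:3] → 'oj'
reverse → 'jo'
slice [1:2] → 'o'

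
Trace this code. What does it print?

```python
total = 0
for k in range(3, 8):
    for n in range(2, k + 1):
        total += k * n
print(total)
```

430

k=3,n=2: total = 0+6 = 6
k=3,n=3: total = 6+9 = 15
k=4,n=2: total = 15+8 = 23
k=4,n=3: total = 23+12 = 35
k=4,n=4: total = 35+16 = 51
k=5,n=2: total = 51+10 = 61
k=5,n=3: total = 61+15 = 76
k=5,n=4: total = 76+20 = 96
k=5,n=5: total = 96+25 = 121
k=6,n=2: total = 121+12 = 133
k=6,n=3: total = 133+18 = 151
k=6,n=4: total = 151+24 = 175
k=6,n=5: total = 175+30 = 205
k=6,n=6: total = 205+36 = 241
k=7,n=2: total = 241+14 = 255
k=7,n=3: total = 255+21 = 276
k=7,n=4: total = 276+28 = 304
k=7,n=5: total = 304+35 = 339
k=7,n=6: total = 339+42 = 381
k=7,n=7: total = 381+49 = 430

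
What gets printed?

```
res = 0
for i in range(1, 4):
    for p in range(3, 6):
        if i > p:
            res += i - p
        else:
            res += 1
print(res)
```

i=1,p=3: not 1>3, res = 0+1 = 1
i=1,p=4: not 1>4, res = 1+1 = 2
i=1,p=5: not 1>5, res = 2+1 = 3
i=2,p=3: not 2>3, res = 3+1 = 4
i=2,p=4: not 2>4, res = 4+1 = 5
i=2,p=5: not 2>5, res = 5+1 = 6
i=3,p=3: not 3>3, res = 6+1 = 7
i=3,p=4: not 3>4, res = 7+1 = 8
i=3,p=5: not 3>5, res = 8+1 = 9

9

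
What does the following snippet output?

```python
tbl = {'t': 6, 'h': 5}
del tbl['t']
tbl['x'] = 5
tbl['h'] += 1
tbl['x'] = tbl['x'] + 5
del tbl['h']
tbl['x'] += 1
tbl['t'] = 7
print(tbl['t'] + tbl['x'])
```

18

del 't' → {'h': 5}
tbl['x'] = 5 → {'h': 5, 'x': 5}
tbl['h'] = 5+1 = 6 → {'h': 6, 'x': 5}
tbl['x'] = tbl['x']+5 = 10 → {'h': 6, 'x': 10}
del 'h' → {'x': 10}
tbl['x'] = 10+1 = 11 → {'x': 11}
tbl['t'] = 7 → {'x': 11, 't': 7}
tbl['t']+tbl['x'] = 7+11 = 18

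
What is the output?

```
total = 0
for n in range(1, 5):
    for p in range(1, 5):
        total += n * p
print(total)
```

100

n=1,p=1: total = 0+1 = 1
n=1,p=2: total = 1+2 = 3
n=1,p=3: total = 3+3 = 6
n=1,p=4: total = 6+4 = 10
n=2,p=1: total = 10+2 = 12
n=2,p=2: total = 12+4 = 16
n=2,p=3: total = 16+6 = 22
n=2,p=4: total = 22+8 = 30
n=3,p=1: total = 30+3 = 33
n=3,p=2: total = 33+6 = 39
n=3,p=3: total = 39+9 = 48
n=3,p=4: total = 48+12 = 60
n=4,p=1: total = 60+4 = 64
n=4,p=2: total = 64+8 = 72
n=4,p=3: total = 72+12 = 84
n=4,p=4: total = 84+16 = 100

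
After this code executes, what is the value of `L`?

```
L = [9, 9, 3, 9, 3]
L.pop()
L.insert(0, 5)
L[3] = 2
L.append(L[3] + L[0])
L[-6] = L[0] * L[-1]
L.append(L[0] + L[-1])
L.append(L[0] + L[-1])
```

[35, 9, 9, 2, 9, 7, 42, 77]

pop() removes 3 → [9, 9, 3, 9]
insert 5 at 0 → [5, 9, 9, 3, 9]
L[3] = 2 → [5, 9, 9, 2, 9]
append L[3]+L[0] = 2+5 = 7 → [5, 9, 9, 2, 9, 7]
L[-6] = L[0]*L[-1] = 5*7 = 35 → [35, 9, 9, 2, 9, 7]
append L[0]+L[-1] = 35+7 = 42 → [35, 9, 9, 2, 9, 7, 42]
append L[0]+L[-1] = 35+42 = 77 → [35, 9, 9, 2, 9, 7, 42, 77]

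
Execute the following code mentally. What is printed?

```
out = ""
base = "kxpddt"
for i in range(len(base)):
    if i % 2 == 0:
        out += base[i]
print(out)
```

i=0: add 'k' → 'k'
i=1: skip
i=2: add 'p' → 'kp'
i=3: skip
i=4: add 'd' → 'kpd'
i=5: skip

kpd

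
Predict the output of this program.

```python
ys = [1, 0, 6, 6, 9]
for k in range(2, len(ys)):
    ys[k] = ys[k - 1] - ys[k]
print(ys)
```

[1, 0, -6, -12, -21]

k=2: ys[2] = 0-6 = -6 → [1, 0, -6, 6, 9]
k=3: ys[3] = (-6)-6 = -12 → [1, 0, -6, -12, 9]
k=4: ys[4] = (-12)-9 = -21 → [1, 0, -6, -12, -21]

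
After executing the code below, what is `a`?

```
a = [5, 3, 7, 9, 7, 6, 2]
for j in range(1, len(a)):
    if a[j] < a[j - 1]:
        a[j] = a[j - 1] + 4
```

j=1: 3<5, a[1] = 5+4 = 9 → [5, 9, 7, 9, 7, 6, 2]
j=2: 7<9, a[2] = 9+4 = 13 → [5, 9, 13, 9, 7, 6, 2]
j=3: 9<13, a[3] = 13+4 = 17 → [5, 9, 13, 17, 7, 6, 2]
j=4: 7<17, a[4] = 17+4 = 21 → [5, 9, 13, 17, 21, 6, 2]
j=5: 6<21, a[5] = 21+4 = 25 → [5, 9, 13, 17, 21, 25, 2]
j=6: 2<25, a[6] = 25+4 = 29 → [5, 9, 13, 17, 21, 25, 29]

[5, 9, 13, 17, 21, 25, 29]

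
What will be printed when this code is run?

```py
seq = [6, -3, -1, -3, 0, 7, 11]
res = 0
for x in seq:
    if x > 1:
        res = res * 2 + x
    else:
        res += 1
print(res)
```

65

x=6: >1, res = 0*2+6 = 6
x=-3: not >1, res = 6+1 = 7
x=-1: not >1, res = 7+1 = 8
x=-3: not >1, res = 8+1 = 9
x=0: not >1, res = 9+1 = 10
x=7: >1, res = 10*2+7 = 27
x=11: >1, res = 27*2+11 = 65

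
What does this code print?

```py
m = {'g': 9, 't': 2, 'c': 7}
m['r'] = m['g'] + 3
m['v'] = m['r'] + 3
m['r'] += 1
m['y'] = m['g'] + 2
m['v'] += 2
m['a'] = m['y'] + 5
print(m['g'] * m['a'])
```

144

m['r'] = m['g']+3 = 12 → {'g': 9, 't': 2, 'c': 7, 'r': 12}
m['v'] = m['r']+3 = 15 → {'g': 9, 't': 2, 'c': 7, 'r': 12, 'v': 15}
m['r'] = 12+1 = 13 → {'g': 9, 't': 2, 'c': 7, 'r': 13, 'v': 15}
m['y'] = m['g']+2 = 11 → {'g': 9, 't': 2, 'c': 7, 'r': 13, 'v': 15, 'y': 11}
m['v'] = 15+2 = 17 → {'g': 9, 't': 2, 'c': 7, 'r': 13, 'v': 17, 'y': 11}
m['a'] = m['y']+5 = 16 → {'g': 9, 't': 2, 'c': 7, 'r': 13, 'v': 17, 'y': 11, 'a': 16}
m['g']*m['a'] = 9*16 = 144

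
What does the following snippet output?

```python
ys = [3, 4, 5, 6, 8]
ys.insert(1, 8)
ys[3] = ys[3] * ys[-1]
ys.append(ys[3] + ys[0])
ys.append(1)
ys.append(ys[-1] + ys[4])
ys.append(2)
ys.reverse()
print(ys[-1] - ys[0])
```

1

insert 8 at 1 → [3, 8, 4, 5, 6, 8]
ys[3] = ys[3]*ys[-1] = 5*8 = 40 → [3, 8, 4, 40, 6, 8]
append ys[3]+ys[0] = 40+3 = 43 → [3, 8, 4, 40, 6, 8, 43]
append 1 → [3, 8, 4, 40, 6, 8, 43, 1]
append ys[-1]+ys[4] = 1+6 = 7 → [3, 8, 4, 40, 6, 8, 43, 1, 7]
append 2 → [3, 8, 4, 40, 6, 8, 43, 1, 7, 2]
reverse → [2, 7, 1, 43, 8, 6, 40, 4, 8, 3]
ys[-1]-ys[0] = 3-2 = 1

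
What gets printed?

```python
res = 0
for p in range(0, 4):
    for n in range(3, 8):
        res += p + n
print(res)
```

p=0,n=3: res = 0+3 = 3
p=0,n=4: res = 3+4 = 7
p=0,n=5: res = 7+5 = 12
p=0,n=6: res = 12+6 = 18
p=0,n=7: res = 18+7 = 25
p=1,n=3: res = 25+4 = 29
p=1,n=4: res = 29+5 = 34
p=1,n=5: res = 34+6 = 40
p=1,n=6: res = 40+7 = 47
p=1,n=7: res = 47+8 = 55
p=2,n=3: res = 55+5 = 60
p=2,n=4: res = 60+6 = 66
p=2,n=5: res = 66+7 = 73
p=2,n=6: res = 73+8 = 81
p=2,n=7: res = 81+9 = 90
p=3,n=3: res = 90+6 = 96
p=3,n=4: res = 96+7 = 103
p=3,n=5: res = 103+8 = 111
p=3,n=6: res = 111+9 = 120
p=3,n=7: res = 120+10 = 130

130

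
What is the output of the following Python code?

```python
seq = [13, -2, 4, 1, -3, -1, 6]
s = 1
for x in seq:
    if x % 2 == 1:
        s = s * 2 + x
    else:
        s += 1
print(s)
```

134

x=13: odd, s = 1*2+13 = 15
x=-2: not odd, s = 15+1 = 16
x=4: not odd, s = 16+1 = 17
x=1: odd, s = 17*2+1 = 35
x=-3: odd, s = 35*2+(-3) = 67
x=-1: odd, s = 67*2+(-1) = 133
x=6: not odd, s = 133+1 = 134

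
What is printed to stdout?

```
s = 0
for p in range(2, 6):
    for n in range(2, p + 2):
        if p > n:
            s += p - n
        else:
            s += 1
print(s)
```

18

p=2,n=2: not 2>2, s = 0+1 = 1
p=2,n=3: not 2>3, s = 1+1 = 2
p=3,n=2: 3>2, s = 2+1 = 3
p=3,n=3: not 3>3, s = 3+1 = 4
p=3,n=4: not 3>4, s = 4+1 = 5
p=4,n=2: 4>2, s = 5+2 = 7
p=4,n=3: 4>3, s = 7+1 = 8
p=4,n=4: not 4>4, s = 8+1 = 9
p=4,n=5: not 4>5, s = 9+1 = 10
p=5,n=2: 5>2, s = 10+3 = 13
p=5,n=3: 5>3, s = 13+2 = 15
p=5,n=4: 5>4, s = 15+1 = 16
p=5,n=5: not 5>5, s = 16+1 = 17
p=5,n=6: not 5>6, s = 17+1 = 18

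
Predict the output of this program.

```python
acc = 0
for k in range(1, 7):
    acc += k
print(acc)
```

21

k=1: acc = 0+1 = 1
k=2: acc = 1+2 = 3
k=3: acc = 3+3 = 6
k=4: acc = 6+4 = 10
k=5: acc = 10+5 = 15
k=6: acc = 15+6 = 21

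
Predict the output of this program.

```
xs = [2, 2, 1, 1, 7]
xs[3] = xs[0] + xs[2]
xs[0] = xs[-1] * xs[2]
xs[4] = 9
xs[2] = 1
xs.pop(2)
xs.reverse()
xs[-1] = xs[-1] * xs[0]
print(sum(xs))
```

xs[3] = xs[0]+xs[2] = 2+1 = 3 → [2, 2, 1, 3, 7]
xs[0] = xs[-1]*xs[2] = 7*1 = 7 → [7, 2, 1, 3, 7]
xs[4] = 9 → [7, 2, 1, 3, 9]
xs[2] = 1 → [7, 2, 1, 3, 9]
pop(2) removes 1 → [7, 2, 3, 9]
reverse → [9, 3, 2, 7]
xs[-1] = xs[-1]*xs[0] = 7*9 = 63 → [9, 3, 2, 63]
sum = 77

77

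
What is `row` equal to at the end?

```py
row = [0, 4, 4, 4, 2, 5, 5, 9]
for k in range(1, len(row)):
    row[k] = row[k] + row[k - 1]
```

[0, 4, 8, 12, 14, 19, 24, 33]

k=1: row[1] = 4+0 = 4 → [0, 4, 4, 4, 2, 5, 5, 9]
k=2: row[2] = 4+4 = 8 → [0, 4, 8, 4, 2, 5, 5, 9]
k=3: row[3] = 4+8 = 12 → [0, 4, 8, 12, 2, 5, 5, 9]
k=4: row[4] = 2+12 = 14 → [0, 4, 8, 12, 14, 5, 5, 9]
k=5: row[5] = 5+14 = 19 → [0, 4, 8, 12, 14, 19, 5, 9]
k=6: row[6] = 5+19 = 24 → [0, 4, 8, 12, 14, 19, 24, 9]
k=7: row[7] = 9+24 = 33 → [0, 4, 8, 12, 14, 19, 24, 33]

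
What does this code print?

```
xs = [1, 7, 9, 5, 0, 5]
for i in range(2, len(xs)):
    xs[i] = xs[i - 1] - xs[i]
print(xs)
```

i=2: xs[2] = 7-9 = -2 → [1, 7, -2, 5, 0, 5]
i=3: xs[3] = (-2)-5 = -7 → [1, 7, -2, -7, 0, 5]
i=4: xs[4] = (-7)-0 = -7 → [1, 7, -2, -7, -7, 5]
i=5: xs[5] = (-7)-5 = -12 → [1, 7, -2, -7, -7, -12]

[1, 7, -2, -7, -7, -12]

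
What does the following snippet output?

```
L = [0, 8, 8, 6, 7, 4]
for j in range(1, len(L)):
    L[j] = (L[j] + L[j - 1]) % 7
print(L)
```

j=1: L[1] = (8+0)%7 = 1 → [0, 1, 8, 6, 7, 4]
j=2: L[2] = (8+1)%7 = 2 → [0, 1, 2, 6, 7, 4]
j=3: L[3] = (6+2)%7 = 1 → [0, 1, 2, 1, 7, 4]
j=4: L[4] = (7+1)%7 = 1 → [0, 1, 2, 1, 1, 4]
j=5: L[5] = (4+1)%7 = 5 → [0, 1, 2, 1, 1, 5]

[0, 1, 2, 1, 1, 5]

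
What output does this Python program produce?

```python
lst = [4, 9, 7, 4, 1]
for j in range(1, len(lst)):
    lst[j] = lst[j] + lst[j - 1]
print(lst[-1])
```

25

j=1: lst[1] = 9+4 = 13 → [4, 13, 7, 4, 1]
j=2: lst[2] = 7+13 = 20 → [4, 13, 20, 4, 1]
j=3: lst[3] = 4+20 = 24 → [4, 13, 20, 24, 1]
j=4: lst[4] = 1+24 = 25 → [4, 13, 20, 24, 25]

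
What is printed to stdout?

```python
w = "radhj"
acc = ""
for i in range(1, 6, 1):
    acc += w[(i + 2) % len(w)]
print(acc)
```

hjrad

i=1: add w[3]='h' → 'h'
i=2: add w[4]='j' → 'hj'
i=3: add w[0]='r' → 'hjr'
i=4: add w[1]='a' → 'hjra'
i=5: add w[2]='d' → 'hjrad'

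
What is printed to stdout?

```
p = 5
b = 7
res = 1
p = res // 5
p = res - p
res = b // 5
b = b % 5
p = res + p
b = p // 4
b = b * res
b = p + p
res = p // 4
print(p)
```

p = 1//5 = 0
p = 1-0 = 1
res = 7//5 = 1
b = 7%5 = 2
p = 1+1 = 2
b = 2//4 = 0
b = 0*1 = 0
b = 2+2 = 4
res = 2//4 = 0

2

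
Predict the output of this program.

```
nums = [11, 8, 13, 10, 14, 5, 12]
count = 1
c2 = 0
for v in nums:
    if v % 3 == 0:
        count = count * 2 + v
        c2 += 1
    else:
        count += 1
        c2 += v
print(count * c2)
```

1612

v=11: not %3==0, count = 1+1 = 2; c2=11
v=8: not %3==0, count = 2+1 = 3; c2=19
v=13: not %3==0, count = 3+1 = 4; c2=32
v=10: not %3==0, count = 4+1 = 5; c2=42
v=14: not %3==0, count = 5+1 = 6; c2=56
v=5: not %3==0, count = 6+1 = 7; c2=61
v=12: %3==0, count = 7*2+12 = 26; c2=62
count*c2 = 26*62 = 1612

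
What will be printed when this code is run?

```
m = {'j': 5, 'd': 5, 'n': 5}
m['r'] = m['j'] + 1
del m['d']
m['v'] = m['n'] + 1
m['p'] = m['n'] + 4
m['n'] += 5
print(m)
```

{'j': 5, 'n': 10, 'r': 6, 'v': 6, 'p': 9}

m['r'] = m['j']+1 = 6 → {'j': 5, 'd': 5, 'n': 5, 'r': 6}
del 'd' → {'j': 5, 'n': 5, 'r': 6}
m['v'] = m['n']+1 = 6 → {'j': 5, 'n': 5, 'r': 6, 'v': 6}
m['p'] = m['n']+4 = 9 → {'j': 5, 'n': 5, 'r': 6, 'v': 6, 'p': 9}
m['n'] = 5+5 = 10 → {'j': 5, 'n': 10, 'r': 6, 'v': 6, 'p': 9}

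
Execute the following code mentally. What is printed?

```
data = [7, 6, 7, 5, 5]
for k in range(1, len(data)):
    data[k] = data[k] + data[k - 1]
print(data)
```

k=1: data[1] = 6+7 = 13 → [7, 13, 7, 5, 5]
k=2: data[2] = 7+13 = 20 → [7, 13, 20, 5, 5]
k=3: data[3] = 5+20 = 25 → [7, 13, 20, 25, 5]
k=4: data[4] = 5+25 = 30 → [7, 13, 20, 25, 30]

[7, 13, 20, 25, 30]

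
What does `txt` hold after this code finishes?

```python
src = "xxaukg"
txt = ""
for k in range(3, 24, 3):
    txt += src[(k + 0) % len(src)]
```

k=3: add src[3]='u' → 'u'
k=6: add src[0]='x' → 'ux'
k=9: add src[3]='u' → 'uxu'
k=12: add src[0]='x' → 'uxux'
k=15: add src[3]='u' → 'uxuxu'
k=18: add src[0]='x' → 'uxuxux'
k=21: add src[3]='u' → 'uxuxuxu'

'uxuxuxu'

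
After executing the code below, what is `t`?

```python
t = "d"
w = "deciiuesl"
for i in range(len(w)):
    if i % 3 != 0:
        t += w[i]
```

i=0: skip
i=1: add 'e' → 'de'
i=2: add 'c' → 'dec'
i=3: skip
i=4: add 'i' → 'deci'
i=5: add 'u' → 'deciu'
i=6: skip
i=7: add 's' → 'decius'
i=8: add 'l' → 'deciusl'

'deciusl'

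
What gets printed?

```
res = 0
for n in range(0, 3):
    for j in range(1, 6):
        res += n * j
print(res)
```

45

n=0,j=1: res = 0+0 = 0
n=0,j=2: res = 0+0 = 0
n=0,j=3: res = 0+0 = 0
n=0,j=4: res = 0+0 = 0
n=0,j=5: res = 0+0 = 0
n=1,j=1: res = 0+1 = 1
n=1,j=2: res = 1+2 = 3
n=1,j=3: res = 3+3 = 6
n=1,j=4: res = 6+4 = 10
n=1,j=5: res = 10+5 = 15
n=2,j=1: res = 15+2 = 17
n=2,j=2: res = 17+4 = 21
n=2,j=3: res = 21+6 = 27
n=2,j=4: res = 27+8 = 35
n=2,j=5: res = 35+10 = 45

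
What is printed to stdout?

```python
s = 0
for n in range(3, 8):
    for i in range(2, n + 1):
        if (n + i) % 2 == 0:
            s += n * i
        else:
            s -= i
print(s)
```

n=3,i=2: odd sum, s = 0-2 = -2
n=3,i=3: even sum, s = (-2)+9 = 7
n=4,i=2: even sum, s = 7+8 = 15
n=4,i=3: odd sum, s = 15-3 = 12
n=4,i=4: even sum, s = 12+16 = 28
n=5,i=2: odd sum, s = 28-2 = 26
n=5,i=3: even sum, s = 26+15 = 41
n=5,i=4: odd sum, s = 41-4 = 37
n=5,i=5: even sum, s = 37+25 = 62
n=6,i=2: even sum, s = 62+12 = 74
n=6,i=3: odd sum, s = 74-3 = 71
n=6,i=4: even sum, s = 71+24 = 95
n=6,i=5: odd sum, s = 95-5 = 90
n=6,i=6: even sum, s = 90+36 = 126
n=7,i=2: odd sum, s = 126-2 = 124
n=7,i=3: even sum, s = 124+21 = 145
n=7,i=4: odd sum, s = 145-4 = 141
n=7,i=5: even sum, s = 141+35 = 176
n=7,i=6: odd sum, s = 176-6 = 170
n=7,i=7: even sum, s = 170+49 = 219

219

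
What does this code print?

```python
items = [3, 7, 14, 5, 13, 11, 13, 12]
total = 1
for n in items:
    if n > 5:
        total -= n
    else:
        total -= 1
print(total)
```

n=3: not >5, total = 1-1 = 0
n=7: >5, total = 0-7 = -7
n=14: >5, total = (-7)-14 = -21
n=5: not >5, total = (-21)-1 = -22
n=13: >5, total = (-22)-13 = -35
n=11: >5, total = (-35)-11 = -46
n=13: >5, total = (-46)-13 = -59
n=12: >5, total = (-59)-12 = -71

-71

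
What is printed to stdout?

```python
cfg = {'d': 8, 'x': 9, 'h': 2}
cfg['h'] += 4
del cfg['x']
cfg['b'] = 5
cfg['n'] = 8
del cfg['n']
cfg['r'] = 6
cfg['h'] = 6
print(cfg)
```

{'d': 8, 'h': 6, 'b': 5, 'r': 6}

cfg['h'] = 2+4 = 6 → {'d': 8, 'x': 9, 'h': 6}
del 'x' → {'d': 8, 'h': 6}
cfg['b'] = 5 → {'d': 8, 'h': 6, 'b': 5}
cfg['n'] = 8 → {'d': 8, 'h': 6, 'b': 5, 'n': 8}
del 'n' → {'d': 8, 'h': 6, 'b': 5}
cfg['r'] = 6 → {'d': 8, 'h': 6, 'b': 5, 'r': 6}
cfg['h'] = 6 → {'d': 8, 'h': 6, 'b': 5, 'r': 6}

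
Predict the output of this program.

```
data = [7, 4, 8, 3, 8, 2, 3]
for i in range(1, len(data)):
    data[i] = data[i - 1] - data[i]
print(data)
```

[7, 3, -5, -8, -16, -18, -21]

i=1: data[1] = 7-4 = 3 → [7, 3, 8, 3, 8, 2, 3]
i=2: data[2] = 3-8 = -5 → [7, 3, -5, 3, 8, 2, 3]
i=3: data[3] = (-5)-3 = -8 → [7, 3, -5, -8, 8, 2, 3]
i=4: data[4] = (-8)-8 = -16 → [7, 3, -5, -8, -16, 2, 3]
i=5: data[5] = (-16)-2 = -18 → [7, 3, -5, -8, -16, -18, 3]
i=6: data[6] = (-18)-3 = -21 → [7, 3, -5, -8, -16, -18, -21]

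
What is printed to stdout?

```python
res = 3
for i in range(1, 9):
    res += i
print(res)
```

i=1: res = 3+1 = 4
i=2: res = 4+2 = 6
i=3: res = 6+3 = 9
i=4: res = 9+4 = 13
i=5: res = 13+5 = 18
i=6: res = 18+6 = 24
i=7: res = 24+7 = 31
i=8: res = 31+8 = 39

39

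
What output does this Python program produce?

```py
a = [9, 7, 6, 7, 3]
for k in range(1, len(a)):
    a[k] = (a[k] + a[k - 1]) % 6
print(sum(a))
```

k=1: a[1] = (7+9)%6 = 4 → [9, 4, 6, 7, 3]
k=2: a[2] = (6+4)%6 = 4 → [9, 4, 4, 7, 3]
k=3: a[3] = (7+4)%6 = 5 → [9, 4, 4, 5, 3]
k=4: a[4] = (3+5)%6 = 2 → [9, 4, 4, 5, 2]
sum = 24

24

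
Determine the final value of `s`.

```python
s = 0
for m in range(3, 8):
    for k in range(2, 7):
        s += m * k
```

500

m=3,k=2: s = 0+6 = 6
m=3,k=3: s = 6+9 = 15
m=3,k=4: s = 15+12 = 27
m=3,k=5: s = 27+15 = 42
m=3,k=6: s = 42+18 = 60
m=4,k=2: s = 60+8 = 68
m=4,k=3: s = 68+12 = 80
m=4,k=4: s = 80+16 = 96
m=4,k=5: s = 96+20 = 116
m=4,k=6: s = 116+24 = 140
m=5,k=2: s = 140+10 = 150
m=5,k=3: s = 150+15 = 165
m=5,k=4: s = 165+20 = 185
m=5,k=5: s = 185+25 = 210
m=5,k=6: s = 210+30 = 240
m=6,k=2: s = 240+12 = 252
m=6,k=3: s = 252+18 = 270
m=6,k=4: s = 270+24 = 294
m=6,k=5: s = 294+30 = 324
m=6,k=6: s = 324+36 = 360
m=7,k=2: s = 360+14 = 374
m=7,k=3: s = 374+21 = 395
m=7,k=4: s = 395+28 = 423
m=7,k=5: s = 423+35 = 458
m=7,k=6: s = 458+42 = 500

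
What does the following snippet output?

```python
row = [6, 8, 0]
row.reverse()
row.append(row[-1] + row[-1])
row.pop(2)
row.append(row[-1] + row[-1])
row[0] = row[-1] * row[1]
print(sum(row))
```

reverse → [0, 8, 6]
append row[-1]+row[-1] = 6+6 = 12 → [0, 8, 6, 12]
pop(2) removes 6 → [0, 8, 12]
append row[-1]+row[-1] = 12+12 = 24 → [0, 8, 12, 24]
row[0] = row[-1]*row[1] = 24*8 = 192 → [192, 8, 12, 24]
sum = 236

236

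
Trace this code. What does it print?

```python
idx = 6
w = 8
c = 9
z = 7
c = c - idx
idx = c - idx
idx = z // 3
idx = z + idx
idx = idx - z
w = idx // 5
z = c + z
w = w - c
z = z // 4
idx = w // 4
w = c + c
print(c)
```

c = 9-6 = 3
idx = 3-6 = -3
idx = 7//3 = 2
idx = 7+2 = 9
idx = 9-7 = 2
w = 2//5 = 0
z = 3+7 = 10
w = 0-3 = -3
z = 10//4 = 2
idx = (-3)//4 = -1
w = 3+3 = 6

3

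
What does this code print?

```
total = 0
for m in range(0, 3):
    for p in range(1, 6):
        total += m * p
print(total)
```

45

m=0,p=1: total = 0+0 = 0
m=0,p=2: total = 0+0 = 0
m=0,p=3: total = 0+0 = 0
m=0,p=4: total = 0+0 = 0
m=0,p=5: total = 0+0 = 0
m=1,p=1: total = 0+1 = 1
m=1,p=2: total = 1+2 = 3
m=1,p=3: total = 3+3 = 6
m=1,p=4: total = 6+4 = 10
m=1,p=5: total = 10+5 = 15
m=2,p=1: total = 15+2 = 17
m=2,p=2: total = 17+4 = 21
m=2,p=3: total = 21+6 = 27
m=2,p=4: total = 27+8 = 35
m=2,p=5: total = 35+10 = 45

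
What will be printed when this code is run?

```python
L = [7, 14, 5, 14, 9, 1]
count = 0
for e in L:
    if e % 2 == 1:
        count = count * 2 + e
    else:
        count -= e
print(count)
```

e=7: odd, count = 0*2+7 = 7
e=14: not odd, count = 7-14 = -7
e=5: odd, count = (-7)*2+5 = -9
e=14: not odd, count = (-9)-14 = -23
e=9: odd, count = (-23)*2+9 = -37
e=1: odd, count = (-37)*2+1 = -73

-73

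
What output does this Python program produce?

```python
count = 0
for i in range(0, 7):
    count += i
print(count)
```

21

i=0: count = 0+0 = 0
i=1: count = 0+1 = 1
i=2: count = 1+2 = 3
i=3: count = 3+3 = 6
i=4: count = 6+4 = 10
i=5: count = 10+5 = 15
i=6: count = 15+6 = 21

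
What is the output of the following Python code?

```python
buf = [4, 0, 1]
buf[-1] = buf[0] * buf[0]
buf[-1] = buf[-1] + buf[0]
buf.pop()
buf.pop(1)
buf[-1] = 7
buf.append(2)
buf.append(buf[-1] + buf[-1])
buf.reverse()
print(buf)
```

buf[-1] = buf[0]*buf[0] = 4*4 = 16 → [4, 0, 16]
buf[-1] = buf[-1]+buf[0] = 16+4 = 20 → [4, 0, 20]
pop() removes 20 → [4, 0]
pop(1) removes 0 → [4]
buf[-1] = 7 → [7]
append 2 → [7, 2]
append buf[-1]+buf[-1] = 2+2 = 4 → [7, 2, 4]
reverse → [4, 2, 7]

[4, 2, 7]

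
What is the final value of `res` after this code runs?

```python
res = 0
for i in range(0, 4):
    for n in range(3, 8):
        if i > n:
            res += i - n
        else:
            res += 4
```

i=0,n=3: not 0>3, res = 0+4 = 4
i=0,n=4: not 0>4, res = 4+4 = 8
i=0,n=5: not 0>5, res = 8+4 = 12
i=0,n=6: not 0>6, res = 12+4 = 16
i=0,n=7: not 0>7, res = 16+4 = 20
i=1,n=3: not 1>3, res = 20+4 = 24
i=1,n=4: not 1>4, res = 24+4 = 28
i=1,n=5: not 1>5, res = 28+4 = 32
i=1,n=6: not 1>6, res = 32+4 = 36
i=1,n=7: not 1>7, res = 36+4 = 40
i=2,n=3: not 2>3, res = 40+4 = 44
i=2,n=4: not 2>4, res = 44+4 = 48
i=2,n=5: not 2>5, res = 48+4 = 52
i=2,n=6: not 2>6, res = 52+4 = 56
i=2,n=7: not 2>7, res = 56+4 = 60
i=3,n=3: not 3>3, res = 60+4 = 64
i=3,n=4: not 3>4, res = 64+4 = 68
i=3,n=5: not 3>5, res = 68+4 = 72
i=3,n=6: not 3>6, res = 72+4 = 76
i=3,n=7: not 3>7, res = 76+4 = 80

80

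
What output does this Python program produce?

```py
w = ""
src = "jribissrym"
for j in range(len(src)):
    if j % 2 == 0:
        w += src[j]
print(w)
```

j=0: add 'j' → 'j'
j=1: skip
j=2: add 'i' → 'ji'
j=3: skip
j=4: add 'i' → 'jii'
j=5: skip
j=6: add 's' → 'jiis'
j=7: skip
j=8: add 'y' → 'jiisy'
j=9: skip

jiisy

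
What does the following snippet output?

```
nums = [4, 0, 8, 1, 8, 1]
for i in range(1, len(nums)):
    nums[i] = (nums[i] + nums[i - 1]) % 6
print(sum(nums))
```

16

i=1: nums[1] = (0+4)%6 = 4 → [4, 4, 8, 1, 8, 1]
i=2: nums[2] = (8+4)%6 = 0 → [4, 4, 0, 1, 8, 1]
i=3: nums[3] = (1+0)%6 = 1 → [4, 4, 0, 1, 8, 1]
i=4: nums[4] = (8+1)%6 = 3 → [4, 4, 0, 1, 3, 1]
i=5: nums[5] = (1+3)%6 = 4 → [4, 4, 0, 1, 3, 4]
sum = 16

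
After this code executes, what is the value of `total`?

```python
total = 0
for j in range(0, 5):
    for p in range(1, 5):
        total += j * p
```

j=0,p=1: total = 0+0 = 0
j=0,p=2: total = 0+0 = 0
j=0,p=3: total = 0+0 = 0
j=0,p=4: total = 0+0 = 0
j=1,p=1: total = 0+1 = 1
j=1,p=2: total = 1+2 = 3
j=1,p=3: total = 3+3 = 6
j=1,p=4: total = 6+4 = 10
j=2,p=1: total = 10+2 = 12
j=2,p=2: total = 12+4 = 16
j=2,p=3: total = 16+6 = 22
j=2,p=4: total = 22+8 = 30
j=3,p=1: total = 30+3 = 33
j=3,p=2: total = 33+6 = 39
j=3,p=3: total = 39+9 = 48
j=3,p=4: total = 48+12 = 60
j=4,p=1: total = 60+4 = 64
j=4,p=2: total = 64+8 = 72
j=4,p=3: total = 72+12 = 84
j=4,p=4: total = 84+16 = 100

100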